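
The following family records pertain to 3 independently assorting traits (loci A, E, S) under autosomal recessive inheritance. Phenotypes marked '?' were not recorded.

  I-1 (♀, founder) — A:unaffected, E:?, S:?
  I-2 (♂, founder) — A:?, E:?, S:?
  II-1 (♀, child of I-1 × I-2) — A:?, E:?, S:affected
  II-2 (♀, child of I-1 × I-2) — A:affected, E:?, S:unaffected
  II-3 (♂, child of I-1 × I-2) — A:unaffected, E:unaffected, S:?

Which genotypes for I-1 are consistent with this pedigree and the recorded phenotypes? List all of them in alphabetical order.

I-1 ∈ {Aa EE Ss, Aa EE ss, Aa Ee Ss, Aa Ee ss, Aa ee Ss, Aa ee ss}

A/I-1 un ·: Aa
A/I-2 ? ·: Aa|aa
A/II-1 ? I-1×I-2: AA|Aa|aa
A/II-2 aff I-1×I-2: aa
A/II-3 un I-1×I-2: AA|Aa
⇒ A over [I-1,I-2,II-1,II-2,II-3]: 8 consistent
E/I-1 ? ·: EE|Ee|ee
E/I-2 ? ·: EE|Ee|ee
E/II-1 ? I-1×I-2: EE|Ee|ee
E/II-2 ? I-1×I-2: EE|Ee|ee
E/II-3 un I-1×I-2: EE|Ee
⇒ E over [I-1,I-2,II-1,II-2,II-3]: 45 consistent
S/I-1 ? ·: Ss|ss
S/I-2 ? ·: Ss|ss
S/II-1 aff I-1×I-2: ss
S/II-2 un I-1×I-2: SS|Ss
S/II-3 ? I-1×I-2: SS|Ss|ss
⇒ S over [I-1,I-2,II-1,II-2,II-3]: 10 consistent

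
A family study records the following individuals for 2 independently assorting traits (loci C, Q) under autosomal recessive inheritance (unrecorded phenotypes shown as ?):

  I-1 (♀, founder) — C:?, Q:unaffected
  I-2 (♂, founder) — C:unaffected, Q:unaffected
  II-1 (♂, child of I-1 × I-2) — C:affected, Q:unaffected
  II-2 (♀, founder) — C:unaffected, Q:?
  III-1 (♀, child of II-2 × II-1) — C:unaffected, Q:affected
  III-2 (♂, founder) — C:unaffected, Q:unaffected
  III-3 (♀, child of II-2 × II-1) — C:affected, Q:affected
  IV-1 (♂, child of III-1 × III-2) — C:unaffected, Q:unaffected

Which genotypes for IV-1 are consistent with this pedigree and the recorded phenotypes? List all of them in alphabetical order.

C/I-1 ? ·: Cc|cc
C/I-2 un ·: Cc
C/II-1 aff I-1×I-2: cc
C/II-2 un ·: Cc
C/III-1 un II-2×II-1: Cc
C/III-2 un ·: CC|Cc
C/III-3 aff II-2×II-1: cc
C/IV-1 un III-1×III-2: CC|Cc
⇒ C over [I-1,I-2,II-1,II-2,III-1,III-2,III-3,IV-1]: 8 consistent
Q/I-1 un ·: QQ|Qq
Q/I-2 un ·: QQ|Qq
Q/II-1 un I-1×I-2: Qq
Q/II-2 ? ·: Qq|qq
Q/III-1 aff II-2×II-1: qq
Q/III-2 un ·: QQ|Qq
Q/III-3 aff II-2×II-1: qq
Q/IV-1 un III-1×III-2: Qq
⇒ Q over [I-1,I-2,II-1,II-2,III-1,III-2,III-3,IV-1]: 12 consistent

IV-1 ∈ {CC Qq, Cc Qq}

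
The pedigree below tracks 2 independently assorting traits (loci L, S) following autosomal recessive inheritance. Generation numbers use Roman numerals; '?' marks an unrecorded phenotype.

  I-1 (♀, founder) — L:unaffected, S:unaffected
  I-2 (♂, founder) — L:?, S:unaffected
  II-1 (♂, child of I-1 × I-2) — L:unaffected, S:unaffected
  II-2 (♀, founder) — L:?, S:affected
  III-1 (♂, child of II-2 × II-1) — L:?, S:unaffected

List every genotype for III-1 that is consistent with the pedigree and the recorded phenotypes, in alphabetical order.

III-1 ∈ {LL Ss, Ll Ss, ll Ss}

L/I-1 un ·: LL|Ll
L/I-2 ? ·: LL|Ll|ll
L/II-1 un I-1×I-2: LL|Ll
L/II-2 ? ·: LL|Ll|ll
L/III-1 ? II-2×II-1: LL|Ll|ll
⇒ L over [I-1,I-2,II-1,II-2,III-1]: 51 consistent
S/I-1 un ·: SS|Ss
S/I-2 un ·: SS|Ss
S/II-1 un I-1×I-2: SS|Ss
S/II-2 aff ·: ss
S/III-1 un II-2×II-1: Ss
⇒ S over [I-1,I-2,II-1,II-2,III-1]: 7 consistent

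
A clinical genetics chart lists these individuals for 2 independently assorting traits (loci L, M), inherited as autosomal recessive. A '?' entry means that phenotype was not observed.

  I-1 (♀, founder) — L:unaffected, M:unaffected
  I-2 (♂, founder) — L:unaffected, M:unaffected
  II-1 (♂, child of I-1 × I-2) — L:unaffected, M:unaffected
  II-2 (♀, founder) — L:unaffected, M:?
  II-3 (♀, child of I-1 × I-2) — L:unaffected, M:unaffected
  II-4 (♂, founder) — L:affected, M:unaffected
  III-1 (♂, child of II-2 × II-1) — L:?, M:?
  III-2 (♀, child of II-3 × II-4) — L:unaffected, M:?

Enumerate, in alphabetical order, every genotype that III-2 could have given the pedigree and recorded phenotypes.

III-2 ∈ {Ll MM, Ll Mm, Ll mm}

L/I-1 un ·: LL|Ll
L/I-2 un ·: LL|Ll
L/II-1 un I-1×I-2: LL|Ll
L/II-2 un ·: LL|Ll
L/II-3 un I-1×I-2: LL|Ll
L/II-4 aff ·: ll
L/III-1 ? II-2×II-1: LL|Ll|ll
L/III-2 un II-3×II-4: Ll
⇒ L over [I-1,I-2,II-1,II-2,II-3,II-4,III-1,III-2]: 51 consistent
M/I-1 un ·: MM|Mm
M/I-2 un ·: MM|Mm
M/II-1 un I-1×I-2: MM|Mm
M/II-2 ? ·: MM|Mm|mm
M/II-3 un I-1×I-2: MM|Mm
M/II-4 un ·: MM|Mm
M/III-1 ? II-2×II-1: MM|Mm|mm
M/III-2 ? II-3×II-4: MM|Mm|mm
⇒ M over [I-1,I-2,II-1,II-2,II-3,II-4,III-1,III-2]: 276 consistent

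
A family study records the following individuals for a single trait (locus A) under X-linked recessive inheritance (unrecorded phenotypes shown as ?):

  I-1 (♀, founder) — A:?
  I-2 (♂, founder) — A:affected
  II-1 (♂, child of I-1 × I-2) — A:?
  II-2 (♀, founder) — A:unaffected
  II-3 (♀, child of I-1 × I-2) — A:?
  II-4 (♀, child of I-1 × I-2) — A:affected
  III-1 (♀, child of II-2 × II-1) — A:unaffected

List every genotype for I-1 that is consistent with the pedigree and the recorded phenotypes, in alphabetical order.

I-1 ∈ {X^AX^a, X^aX^a}

A/I-1 ? ·: X^AX^a|X^aX^a
A/I-2 aff ·: X^aY
A/II-1 ? I-1×I-2: X^AY|X^aY
A/II-2 un ·: X^AX^A|X^AX^a
A/II-3 ? I-1×I-2: X^AX^a|X^aX^a
A/II-4 aff I-1×I-2: X^aX^a
A/III-1 un II-2×II-1: X^AX^A|X^AX^a
⇒ A over [I-1,I-2,II-1,II-2,II-3,II-4,III-1]: 12 consistent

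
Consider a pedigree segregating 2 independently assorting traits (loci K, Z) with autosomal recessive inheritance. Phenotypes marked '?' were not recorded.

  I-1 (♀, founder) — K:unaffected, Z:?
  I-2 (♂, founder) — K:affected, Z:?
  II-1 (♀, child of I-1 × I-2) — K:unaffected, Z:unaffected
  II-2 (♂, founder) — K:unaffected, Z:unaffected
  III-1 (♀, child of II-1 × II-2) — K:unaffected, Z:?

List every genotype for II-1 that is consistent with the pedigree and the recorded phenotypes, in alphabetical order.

II-1 ∈ {Kk ZZ, Kk Zz}

K/I-1 un ·: KK|Kk
K/I-2 aff ·: kk
K/II-1 un I-1×I-2: Kk
K/II-2 un ·: KK|Kk
K/III-1 un II-1×II-2: KK|Kk
⇒ K over [I-1,I-2,II-1,II-2,III-1]: 8 consistent
Z/I-1 ? ·: ZZ|Zz|zz
Z/I-2 ? ·: ZZ|Zz|zz
Z/II-1 un I-1×I-2: ZZ|Zz
Z/II-2 un ·: ZZ|Zz
Z/III-1 ? II-1×II-2: ZZ|Zz|zz
⇒ Z over [I-1,I-2,II-1,II-2,III-1]: 47 consistent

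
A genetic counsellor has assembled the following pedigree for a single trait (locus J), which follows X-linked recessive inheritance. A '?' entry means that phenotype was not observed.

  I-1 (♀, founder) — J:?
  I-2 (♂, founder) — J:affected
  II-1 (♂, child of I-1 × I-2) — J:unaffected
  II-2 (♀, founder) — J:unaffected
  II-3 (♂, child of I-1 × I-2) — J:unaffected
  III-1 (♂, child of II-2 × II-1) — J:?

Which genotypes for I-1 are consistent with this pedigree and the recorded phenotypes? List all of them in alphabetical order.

I-1 ∈ {X^JX^J, X^JX^j}

J/I-1 ? ·: X^JX^J|X^JX^j
J/I-2 aff ·: X^jY
J/II-1 un I-1×I-2: X^JY
J/II-2 un ·: X^JX^J|X^JX^j
J/II-3 un I-1×I-2: X^JY
J/III-1 ? II-2×II-1: X^JY|X^jY
⇒ J over [I-1,I-2,II-1,II-2,II-3,III-1]: 6 consistent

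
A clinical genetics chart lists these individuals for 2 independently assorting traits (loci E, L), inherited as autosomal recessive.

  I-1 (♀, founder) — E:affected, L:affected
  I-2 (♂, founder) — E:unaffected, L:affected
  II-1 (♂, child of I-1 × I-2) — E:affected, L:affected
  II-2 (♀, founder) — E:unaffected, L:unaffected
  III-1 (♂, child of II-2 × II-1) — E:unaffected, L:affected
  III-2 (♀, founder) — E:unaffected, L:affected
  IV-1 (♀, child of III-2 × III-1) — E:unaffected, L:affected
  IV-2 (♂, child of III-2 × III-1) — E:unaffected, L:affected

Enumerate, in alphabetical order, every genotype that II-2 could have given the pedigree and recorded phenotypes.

II-2 ∈ {EE Ll, Ee Ll}

E/I-1 aff ·: ee
E/I-2 un ·: Ee
E/II-1 aff I-1×I-2: ee
E/II-2 un ·: EE|Ee
E/III-1 un II-2×II-1: Ee
E/III-2 un ·: EE|Ee
E/IV-1 un III-2×III-1: EE|Ee
E/IV-2 un III-2×III-1: EE|Ee
⇒ E over [I-1,I-2,II-1,II-2,III-1,III-2,IV-1,IV-2]: 16 consistent
L/I-1 aff ·: ll
L/I-2 aff ·: ll
L/II-1 aff I-1×I-2: ll
L/II-2 un ·: Ll
L/III-1 aff II-2×II-1: ll
L/III-2 aff ·: ll
L/IV-1 aff III-2×III-1: ll
L/IV-2 aff III-2×III-1: ll
⇒ L over [I-1,I-2,II-1,II-2,III-1,III-2,IV-1,IV-2]: 1 consistent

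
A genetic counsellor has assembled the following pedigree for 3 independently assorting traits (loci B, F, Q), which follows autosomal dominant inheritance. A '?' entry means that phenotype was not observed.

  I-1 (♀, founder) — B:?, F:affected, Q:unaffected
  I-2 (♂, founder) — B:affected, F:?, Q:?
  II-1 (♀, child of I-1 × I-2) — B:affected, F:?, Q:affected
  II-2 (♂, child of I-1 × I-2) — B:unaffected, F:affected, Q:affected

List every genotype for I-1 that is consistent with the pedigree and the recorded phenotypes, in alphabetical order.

B/I-1 ? ·: bb|Bb
B/I-2 aff ·: Bb
B/II-1 aff I-1×I-2: Bb|BB
B/II-2 un I-1×I-2: bb
⇒ B over [I-1,I-2,II-1,II-2]: 3 consistent
F/I-1 aff ·: Ff|FF
F/I-2 ? ·: ff|Ff|FF
F/II-1 ? I-1×I-2: ff|Ff|FF
F/II-2 aff I-1×I-2: Ff|FF
⇒ F over [I-1,I-2,II-1,II-2]: 18 consistent
Q/I-1 un ·: qq
Q/I-2 ? ·: Qq|QQ
Q/II-1 aff I-1×I-2: Qq
Q/II-2 aff I-1×I-2: Qq
⇒ Q over [I-1,I-2,II-1,II-2]: 2 consistent

I-1 ∈ {Bb FF qq, Bb Ff qq, bb FF qq, bb Ff qq}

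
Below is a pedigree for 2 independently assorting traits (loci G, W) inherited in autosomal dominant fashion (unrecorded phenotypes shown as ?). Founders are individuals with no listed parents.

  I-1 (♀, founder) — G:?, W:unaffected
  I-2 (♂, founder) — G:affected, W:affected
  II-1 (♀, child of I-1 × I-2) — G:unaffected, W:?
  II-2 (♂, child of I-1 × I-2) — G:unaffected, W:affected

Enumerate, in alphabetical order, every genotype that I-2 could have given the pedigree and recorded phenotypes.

G/I-1 ? ·: gg|Gg
G/I-2 aff ·: Gg
G/II-1 un I-1×I-2: gg
G/II-2 un I-1×I-2: gg
⇒ G over [I-1,I-2,II-1,II-2]: 2 consistent
W/I-1 un ·: ww
W/I-2 aff ·: Ww|WW
W/II-1 ? I-1×I-2: ww|Ww
W/II-2 aff I-1×I-2: Ww
⇒ W over [I-1,I-2,II-1,II-2]: 3 consistent

I-2 ∈ {Gg WW, Gg Ww}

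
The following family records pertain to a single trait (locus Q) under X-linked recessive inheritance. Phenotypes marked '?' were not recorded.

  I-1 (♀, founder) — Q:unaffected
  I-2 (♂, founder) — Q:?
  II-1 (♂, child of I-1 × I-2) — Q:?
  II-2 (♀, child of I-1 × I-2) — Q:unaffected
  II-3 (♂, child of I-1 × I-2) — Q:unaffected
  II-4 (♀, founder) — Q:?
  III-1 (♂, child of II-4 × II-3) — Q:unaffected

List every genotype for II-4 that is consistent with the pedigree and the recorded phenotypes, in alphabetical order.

Q/I-1 un ·: X^QX^Q|X^QX^q
Q/I-2 ? ·: X^QY|X^qY
Q/II-1 ? I-1×I-2: X^QY|X^qY
Q/II-2 un I-1×I-2: X^QX^Q|X^QX^q
Q/II-3 un I-1×I-2: X^QY
Q/II-4 ? ·: X^QX^Q|X^QX^q
Q/III-1 un II-4×II-3: X^QY
⇒ Q over [I-1,I-2,II-1,II-2,II-3,II-4,III-1]: 16 consistent

II-4 ∈ {X^QX^Q, X^QX^q}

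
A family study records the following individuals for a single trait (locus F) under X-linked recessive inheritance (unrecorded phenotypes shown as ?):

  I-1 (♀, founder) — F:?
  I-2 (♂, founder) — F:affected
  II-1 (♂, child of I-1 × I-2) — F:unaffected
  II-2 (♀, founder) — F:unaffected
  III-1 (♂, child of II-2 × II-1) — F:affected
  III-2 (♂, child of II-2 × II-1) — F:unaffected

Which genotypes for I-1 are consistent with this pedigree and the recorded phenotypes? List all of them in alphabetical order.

F/I-1 ? ·: X^FX^F|X^FX^f
F/I-2 aff ·: X^fY
F/II-1 un I-1×I-2: X^FY
F/II-2 un ·: X^FX^f
F/III-1 aff II-2×II-1: X^fY
F/III-2 un II-2×II-1: X^FY
⇒ F over [I-1,I-2,II-1,II-2,III-1,III-2]: 2 consistent

I-1 ∈ {X^FX^F, X^FX^f}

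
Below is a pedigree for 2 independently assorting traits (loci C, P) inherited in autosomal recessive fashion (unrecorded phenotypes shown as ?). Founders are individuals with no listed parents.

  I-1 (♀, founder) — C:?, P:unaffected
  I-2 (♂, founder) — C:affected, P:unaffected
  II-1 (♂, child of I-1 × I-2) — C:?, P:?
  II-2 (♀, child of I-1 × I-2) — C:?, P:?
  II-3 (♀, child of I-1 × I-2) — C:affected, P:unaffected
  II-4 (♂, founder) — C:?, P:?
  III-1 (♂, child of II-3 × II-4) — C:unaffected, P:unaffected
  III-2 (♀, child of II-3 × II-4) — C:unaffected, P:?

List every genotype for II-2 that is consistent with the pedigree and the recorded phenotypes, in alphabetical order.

C/I-1 ? ·: Cc|cc
C/I-2 aff ·: cc
C/II-1 ? I-1×I-2: Cc|cc
C/II-2 ? I-1×I-2: Cc|cc
C/II-3 aff I-1×I-2: cc
C/II-4 ? ·: CC|Cc
C/III-1 un II-3×II-4: Cc
C/III-2 un II-3×II-4: Cc
⇒ C over [I-1,I-2,II-1,II-2,II-3,II-4,III-1,III-2]: 10 consistent
P/I-1 un ·: PP|Pp
P/I-2 un ·: PP|Pp
P/II-1 ? I-1×I-2: PP|Pp|pp
P/II-2 ? I-1×I-2: PP|Pp|pp
P/II-3 un I-1×I-2: PP|Pp
P/II-4 ? ·: PP|Pp|pp
P/III-1 un II-3×II-4: PP|Pp
P/III-2 ? II-3×II-4: PP|Pp|pp
⇒ P over [I-1,I-2,II-1,II-2,II-3,II-4,III-1,III-2]: 312 consistent

II-2 ∈ {Cc PP, Cc Pp, Cc pp, cc PP, cc Pp, cc pp}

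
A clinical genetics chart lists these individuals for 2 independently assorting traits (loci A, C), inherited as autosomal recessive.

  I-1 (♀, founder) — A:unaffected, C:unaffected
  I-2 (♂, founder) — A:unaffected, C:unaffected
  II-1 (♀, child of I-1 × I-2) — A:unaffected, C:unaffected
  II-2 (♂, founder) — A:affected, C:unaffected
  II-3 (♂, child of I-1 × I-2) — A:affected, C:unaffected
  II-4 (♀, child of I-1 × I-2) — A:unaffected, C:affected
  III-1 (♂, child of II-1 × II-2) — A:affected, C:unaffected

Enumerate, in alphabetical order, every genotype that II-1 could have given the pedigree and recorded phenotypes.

A/I-1 un ·: Aa
A/I-2 un ·: Aa
A/II-1 un I-1×I-2: Aa
A/II-2 aff ·: aa
A/II-3 aff I-1×I-2: aa
A/II-4 un I-1×I-2: AA|Aa
A/III-1 aff II-1×II-2: aa
⇒ A over [I-1,I-2,II-1,II-2,II-3,II-4,III-1]: 2 consistent
C/I-1 un ·: Cc
C/I-2 un ·: Cc
C/II-1 un I-1×I-2: CC|Cc
C/II-2 un ·: CC|Cc
C/II-3 un I-1×I-2: CC|Cc
C/II-4 aff I-1×I-2: cc
C/III-1 un II-1×II-2: CC|Cc
⇒ C over [I-1,I-2,II-1,II-2,II-3,II-4,III-1]: 14 consistent

II-1 ∈ {Aa CC, Aa Cc}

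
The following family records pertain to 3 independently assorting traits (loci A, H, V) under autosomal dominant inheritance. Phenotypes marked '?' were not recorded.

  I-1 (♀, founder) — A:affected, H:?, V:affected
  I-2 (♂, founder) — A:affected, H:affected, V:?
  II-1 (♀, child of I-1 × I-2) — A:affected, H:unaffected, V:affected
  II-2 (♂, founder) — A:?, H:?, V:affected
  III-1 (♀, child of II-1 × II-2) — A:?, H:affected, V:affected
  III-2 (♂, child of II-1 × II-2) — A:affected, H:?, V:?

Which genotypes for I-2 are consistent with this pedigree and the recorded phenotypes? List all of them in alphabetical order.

I-2 ∈ {AA Hh VV, AA Hh Vv, AA Hh vv, Aa Hh VV, Aa Hh Vv, Aa Hh vv}

A/I-1 aff ·: Aa|AA
A/I-2 aff ·: Aa|AA
A/II-1 aff I-1×I-2: Aa|AA
A/II-2 ? ·: aa|Aa|AA
A/III-1 ? II-1×II-2: aa|Aa|AA
A/III-2 aff II-1×II-2: Aa|AA
⇒ A over [I-1,I-2,II-1,II-2,III-1,III-2]: 60 consistent
H/I-1 ? ·: hh|Hh
H/I-2 aff ·: Hh
H/II-1 un I-1×I-2: hh
H/II-2 ? ·: Hh|HH
H/III-1 aff II-1×II-2: Hh
H/III-2 ? II-1×II-2: hh|Hh
⇒ H over [I-1,I-2,II-1,II-2,III-1,III-2]: 6 consistent
V/I-1 aff ·: Vv|VV
V/I-2 ? ·: vv|Vv|VV
V/II-1 aff I-1×I-2: Vv|VV
V/II-2 aff ·: Vv|VV
V/III-1 aff II-1×II-2: Vv|VV
V/III-2 ? II-1×II-2: vv|Vv|VV
⇒ V over [I-1,I-2,II-1,II-2,III-1,III-2]: 70 consistent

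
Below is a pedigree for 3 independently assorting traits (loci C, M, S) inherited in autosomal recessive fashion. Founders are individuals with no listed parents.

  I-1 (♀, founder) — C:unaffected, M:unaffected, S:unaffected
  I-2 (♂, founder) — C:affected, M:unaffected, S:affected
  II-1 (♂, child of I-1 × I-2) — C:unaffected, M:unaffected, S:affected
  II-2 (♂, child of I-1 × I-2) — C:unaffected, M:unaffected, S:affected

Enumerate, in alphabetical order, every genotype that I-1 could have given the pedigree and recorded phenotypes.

C/I-1 un ·: CC|Cc
C/I-2 aff ·: cc
C/II-1 un I-1×I-2: Cc
C/II-2 un I-1×I-2: Cc
⇒ C over [I-1,I-2,II-1,II-2]: 2 consistent
M/I-1 un ·: MM|Mm
M/I-2 un ·: MM|Mm
M/II-1 un I-1×I-2: MM|Mm
M/II-2 un I-1×I-2: MM|Mm
⇒ M over [I-1,I-2,II-1,II-2]: 13 consistent
S/I-1 un ·: Ss
S/I-2 aff ·: ss
S/II-1 aff I-1×I-2: ss
S/II-2 aff I-1×I-2: ss
⇒ S over [I-1,I-2,II-1,II-2]: 1 consistent

I-1 ∈ {CC MM Ss, CC Mm Ss, Cc MM Ss, Cc Mm Ss}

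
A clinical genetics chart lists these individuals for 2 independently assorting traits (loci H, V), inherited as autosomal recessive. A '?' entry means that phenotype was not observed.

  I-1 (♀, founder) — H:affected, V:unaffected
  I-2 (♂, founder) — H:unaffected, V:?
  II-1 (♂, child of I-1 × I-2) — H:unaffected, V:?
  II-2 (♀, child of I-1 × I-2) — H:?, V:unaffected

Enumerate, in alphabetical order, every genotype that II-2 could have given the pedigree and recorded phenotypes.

H/I-1 aff ·: hh
H/I-2 un ·: HH|Hh
H/II-1 un I-1×I-2: Hh
H/II-2 ? I-1×I-2: Hh|hh
⇒ H over [I-1,I-2,II-1,II-2]: 3 consistent
V/I-1 un ·: VV|Vv
V/I-2 ? ·: VV|Vv|vv
V/II-1 ? I-1×I-2: VV|Vv|vv
V/II-2 un I-1×I-2: VV|Vv
⇒ V over [I-1,I-2,II-1,II-2]: 18 consistent

II-2 ∈ {Hh VV, Hh Vv, hh VV, hh Vv}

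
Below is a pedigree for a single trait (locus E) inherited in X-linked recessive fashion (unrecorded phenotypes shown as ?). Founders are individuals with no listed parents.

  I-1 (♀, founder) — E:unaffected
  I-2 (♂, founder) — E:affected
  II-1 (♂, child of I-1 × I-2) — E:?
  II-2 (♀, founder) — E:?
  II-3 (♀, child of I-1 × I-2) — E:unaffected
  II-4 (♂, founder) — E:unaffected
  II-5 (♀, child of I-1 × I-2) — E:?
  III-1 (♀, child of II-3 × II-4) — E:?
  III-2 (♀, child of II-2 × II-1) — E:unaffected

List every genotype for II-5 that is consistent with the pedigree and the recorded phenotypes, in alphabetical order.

II-5 ∈ {X^EX^e, X^eX^e}

E/I-1 un ·: X^EX^E|X^EX^e
E/I-2 aff ·: X^eY
E/II-1 ? I-1×I-2: X^EY|X^eY
E/II-2 ? ·: X^EX^E|X^EX^e|X^eX^e
E/II-3 un I-1×I-2: X^EX^e
E/II-4 un ·: X^EY
E/II-5 ? I-1×I-2: X^EX^e|X^eX^e
E/III-1 ? II-3×II-4: X^EX^E|X^EX^e
E/III-2 un II-2×II-1: X^EX^E|X^EX^e
⇒ E over [I-1,I-2,II-1,II-2,II-3,II-4,II-5,III-1,III-2]: 32 consistent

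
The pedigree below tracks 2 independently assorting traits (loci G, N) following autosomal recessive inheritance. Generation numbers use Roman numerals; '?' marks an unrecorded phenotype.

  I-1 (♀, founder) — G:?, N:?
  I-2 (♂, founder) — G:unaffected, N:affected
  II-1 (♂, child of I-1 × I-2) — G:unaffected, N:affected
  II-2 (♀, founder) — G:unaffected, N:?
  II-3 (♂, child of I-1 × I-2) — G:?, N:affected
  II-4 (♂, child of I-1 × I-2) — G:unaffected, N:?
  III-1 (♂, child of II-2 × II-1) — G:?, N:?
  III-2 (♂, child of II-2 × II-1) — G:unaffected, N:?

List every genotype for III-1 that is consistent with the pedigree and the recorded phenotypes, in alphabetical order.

III-1 ∈ {GG Nn, GG nn, Gg Nn, Gg nn, gg Nn, gg nn}

G/I-1 ? ·: GG|Gg|gg
G/I-2 un ·: GG|Gg
G/II-1 un I-1×I-2: GG|Gg
G/II-2 un ·: GG|Gg
G/II-3 ? I-1×I-2: GG|Gg|gg
G/II-4 un I-1×I-2: GG|Gg
G/III-1 ? II-2×II-1: GG|Gg|gg
G/III-2 un II-2×II-1: GG|Gg
⇒ G over [I-1,I-2,II-1,II-2,II-3,II-4,III-1,III-2]: 245 consistent
N/I-1 ? ·: Nn|nn
N/I-2 aff ·: nn
N/II-1 aff I-1×I-2: nn
N/II-2 ? ·: NN|Nn|nn
N/II-3 aff I-1×I-2: nn
N/II-4 ? I-1×I-2: Nn|nn
N/III-1 ? II-2×II-1: Nn|nn
N/III-2 ? II-2×II-1: Nn|nn
⇒ N over [I-1,I-2,II-1,II-2,II-3,II-4,III-1,III-2]: 18 consistent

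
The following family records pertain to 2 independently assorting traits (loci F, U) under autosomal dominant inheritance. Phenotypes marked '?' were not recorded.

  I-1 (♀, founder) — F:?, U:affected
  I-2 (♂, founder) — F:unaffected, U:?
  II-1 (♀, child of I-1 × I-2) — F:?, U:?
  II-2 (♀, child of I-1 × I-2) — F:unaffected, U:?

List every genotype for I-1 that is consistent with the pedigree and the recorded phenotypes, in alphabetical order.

I-1 ∈ {Ff UU, Ff Uu, ff UU, ff Uu}

F/I-1 ? ·: ff|Ff
F/I-2 un ·: ff
F/II-1 ? I-1×I-2: ff|Ff
F/II-2 un I-1×I-2: ff
⇒ F over [I-1,I-2,II-1,II-2]: 3 consistent
U/I-1 aff ·: Uu|UU
U/I-2 ? ·: uu|Uu|UU
U/II-1 ? I-1×I-2: uu|Uu|UU
U/II-2 ? I-1×I-2: uu|Uu|UU
⇒ U over [I-1,I-2,II-1,II-2]: 23 consistent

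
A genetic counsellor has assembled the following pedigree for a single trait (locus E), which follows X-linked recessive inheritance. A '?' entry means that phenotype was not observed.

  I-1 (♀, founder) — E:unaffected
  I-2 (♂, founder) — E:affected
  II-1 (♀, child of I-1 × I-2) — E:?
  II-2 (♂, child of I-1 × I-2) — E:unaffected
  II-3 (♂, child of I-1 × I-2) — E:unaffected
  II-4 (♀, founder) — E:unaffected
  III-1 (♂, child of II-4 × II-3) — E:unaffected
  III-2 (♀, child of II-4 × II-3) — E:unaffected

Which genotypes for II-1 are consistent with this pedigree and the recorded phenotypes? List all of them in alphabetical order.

E/I-1 un ·: X^EX^E|X^EX^e
E/I-2 aff ·: X^eY
E/II-1 ? I-1×I-2: X^EX^e|X^eX^e
E/II-2 un I-1×I-2: X^EY
E/II-3 un I-1×I-2: X^EY
E/II-4 un ·: X^EX^E|X^EX^e
E/III-1 un II-4×II-3: X^EY
E/III-2 un II-4×II-3: X^EX^E|X^EX^e
⇒ E over [I-1,I-2,II-1,II-2,II-3,II-4,III-1,III-2]: 9 consistent

II-1 ∈ {X^EX^e, X^eX^e}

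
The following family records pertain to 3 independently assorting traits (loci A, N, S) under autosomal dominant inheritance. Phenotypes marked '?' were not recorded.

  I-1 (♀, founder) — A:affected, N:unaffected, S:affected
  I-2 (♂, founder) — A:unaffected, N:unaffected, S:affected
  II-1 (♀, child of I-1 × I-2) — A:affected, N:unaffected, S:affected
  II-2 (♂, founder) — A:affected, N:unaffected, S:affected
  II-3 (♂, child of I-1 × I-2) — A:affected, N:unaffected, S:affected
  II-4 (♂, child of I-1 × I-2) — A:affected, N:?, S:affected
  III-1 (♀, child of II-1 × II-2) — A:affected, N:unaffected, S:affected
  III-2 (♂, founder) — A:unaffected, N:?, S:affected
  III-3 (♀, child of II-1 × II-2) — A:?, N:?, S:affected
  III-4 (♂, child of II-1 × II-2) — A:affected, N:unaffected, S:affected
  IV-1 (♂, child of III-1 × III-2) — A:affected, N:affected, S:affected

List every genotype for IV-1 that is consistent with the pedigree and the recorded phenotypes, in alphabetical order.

IV-1 ∈ {Aa Nn SS, Aa Nn Ss}

A/I-1 aff ·: Aa|AA
A/I-2 un ·: aa
A/II-1 aff I-1×I-2: Aa
A/II-2 aff ·: Aa|AA
A/II-3 aff I-1×I-2: Aa
A/II-4 aff I-1×I-2: Aa
A/III-1 aff II-1×II-2: Aa|AA
A/III-2 un ·: aa
A/III-3 ? II-1×II-2: aa|Aa|AA
A/III-4 aff II-1×II-2: Aa|AA
A/IV-1 aff III-1×III-2: Aa
⇒ A over [I-1,I-2,II-1,II-2,II-3,II-4,III-1,III-2,III-3,III-4,IV-1]: 40 consistent
N/I-1 un ·: nn
N/I-2 un ·: nn
N/II-1 un I-1×I-2: nn
N/II-2 un ·: nn
N/II-3 un I-1×I-2: nn
N/II-4 ? I-1×I-2: nn
N/III-1 un II-1×II-2: nn
N/III-2 ? ·: Nn|NN
N/III-3 ? II-1×II-2: nn
N/III-4 un II-1×II-2: nn
N/IV-1 aff III-1×III-2: Nn
⇒ N over [I-1,I-2,II-1,II-2,II-3,II-4,III-1,III-2,III-3,III-4,IV-1]: 2 consistent
S/I-1 aff ·: Ss|SS
S/I-2 aff ·: Ss|SS
S/II-1 aff I-1×I-2: Ss|SS
S/II-2 aff ·: Ss|SS
S/II-3 aff I-1×I-2: Ss|SS
S/II-4 aff I-1×I-2: Ss|SS
S/III-1 aff II-1×II-2: Ss|SS
S/III-2 aff ·: Ss|SS
S/III-3 aff II-1×II-2: Ss|SS
S/III-4 aff II-1×II-2: Ss|SS
S/IV-1 aff III-1×III-2: Ss|SS
⇒ S over [I-1,I-2,II-1,II-2,II-3,II-4,III-1,III-2,III-3,III-4,IV-1]: 1075 consistent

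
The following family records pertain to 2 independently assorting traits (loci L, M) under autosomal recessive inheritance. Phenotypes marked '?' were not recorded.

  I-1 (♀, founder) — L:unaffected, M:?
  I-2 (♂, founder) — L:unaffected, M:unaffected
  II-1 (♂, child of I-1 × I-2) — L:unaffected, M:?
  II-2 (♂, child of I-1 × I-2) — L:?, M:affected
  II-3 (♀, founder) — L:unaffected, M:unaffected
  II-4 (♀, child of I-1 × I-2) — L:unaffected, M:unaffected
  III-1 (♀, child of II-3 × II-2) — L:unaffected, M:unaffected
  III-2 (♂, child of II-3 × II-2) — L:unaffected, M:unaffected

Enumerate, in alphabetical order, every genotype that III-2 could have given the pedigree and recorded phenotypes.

III-2 ∈ {LL Mm, Ll Mm}

L/I-1 un ·: LL|Ll
L/I-2 un ·: LL|Ll
L/II-1 un I-1×I-2: LL|Ll
L/II-2 ? I-1×I-2: LL|Ll|ll
L/II-3 un ·: LL|Ll
L/II-4 un I-1×I-2: LL|Ll
L/III-1 un II-3×II-2: LL|Ll
L/III-2 un II-3×II-2: LL|Ll
⇒ L over [I-1,I-2,II-1,II-2,II-3,II-4,III-1,III-2]: 169 consistent
M/I-1 ? ·: Mm|mm
M/I-2 un ·: Mm
M/II-1 ? I-1×I-2: MM|Mm|mm
M/II-2 aff I-1×I-2: mm
M/II-3 un ·: MM|Mm
M/II-4 un I-1×I-2: MM|Mm
M/III-1 un II-3×II-2: Mm
M/III-2 un II-3×II-2: Mm
⇒ M over [I-1,I-2,II-1,II-2,II-3,II-4,III-1,III-2]: 16 consistent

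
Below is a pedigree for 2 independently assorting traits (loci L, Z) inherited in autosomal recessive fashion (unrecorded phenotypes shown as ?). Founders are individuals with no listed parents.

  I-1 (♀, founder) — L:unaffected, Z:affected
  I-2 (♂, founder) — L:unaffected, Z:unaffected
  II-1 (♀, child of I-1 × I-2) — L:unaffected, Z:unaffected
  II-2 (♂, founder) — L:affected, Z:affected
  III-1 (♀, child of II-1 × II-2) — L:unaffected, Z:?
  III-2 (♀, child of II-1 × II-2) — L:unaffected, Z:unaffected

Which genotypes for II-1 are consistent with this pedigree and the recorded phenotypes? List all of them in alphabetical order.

L/I-1 un ·: LL|Ll
L/I-2 un ·: LL|Ll
L/II-1 un I-1×I-2: LL|Ll
L/II-2 aff ·: ll
L/III-1 un II-1×II-2: Ll
L/III-2 un II-1×II-2: Ll
⇒ L over [I-1,I-2,II-1,II-2,III-1,III-2]: 7 consistent
Z/I-1 aff ·: zz
Z/I-2 un ·: ZZ|Zz
Z/II-1 un I-1×I-2: Zz
Z/II-2 aff ·: zz
Z/III-1 ? II-1×II-2: Zz|zz
Z/III-2 un II-1×II-2: Zz
⇒ Z over [I-1,I-2,II-1,II-2,III-1,III-2]: 4 consistent

II-1 ∈ {LL Zz, Ll Zz}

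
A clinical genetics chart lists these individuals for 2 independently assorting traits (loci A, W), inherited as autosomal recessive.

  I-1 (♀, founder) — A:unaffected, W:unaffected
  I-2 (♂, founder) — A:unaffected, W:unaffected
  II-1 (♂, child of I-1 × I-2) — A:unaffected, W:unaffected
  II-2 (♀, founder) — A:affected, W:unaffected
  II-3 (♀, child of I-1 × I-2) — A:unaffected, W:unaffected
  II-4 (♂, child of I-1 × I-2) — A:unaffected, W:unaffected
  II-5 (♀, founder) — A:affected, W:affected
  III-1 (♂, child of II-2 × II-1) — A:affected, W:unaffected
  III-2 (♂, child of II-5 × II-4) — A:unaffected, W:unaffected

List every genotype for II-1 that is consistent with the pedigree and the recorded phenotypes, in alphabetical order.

II-1 ∈ {Aa WW, Aa Ww}

A/I-1 un ·: AA|Aa
A/I-2 un ·: AA|Aa
A/II-1 un I-1×I-2: Aa
A/II-2 aff ·: aa
A/II-3 un I-1×I-2: AA|Aa
A/II-4 un I-1×I-2: AA|Aa
A/II-5 aff ·: aa
A/III-1 aff II-2×II-1: aa
A/III-2 un II-5×II-4: Aa
⇒ A over [I-1,I-2,II-1,II-2,II-3,II-4,II-5,III-1,III-2]: 12 consistent
W/I-1 un ·: WW|Ww
W/I-2 un ·: WW|Ww
W/II-1 un I-1×I-2: WW|Ww
W/II-2 un ·: WW|Ww
W/II-3 un I-1×I-2: WW|Ww
W/II-4 un I-1×I-2: WW|Ww
W/II-5 aff ·: ww
W/III-1 un II-2×II-1: WW|Ww
W/III-2 un II-5×II-4: Ww
⇒ W over [I-1,I-2,II-1,II-2,II-3,II-4,II-5,III-1,III-2]: 87 consistent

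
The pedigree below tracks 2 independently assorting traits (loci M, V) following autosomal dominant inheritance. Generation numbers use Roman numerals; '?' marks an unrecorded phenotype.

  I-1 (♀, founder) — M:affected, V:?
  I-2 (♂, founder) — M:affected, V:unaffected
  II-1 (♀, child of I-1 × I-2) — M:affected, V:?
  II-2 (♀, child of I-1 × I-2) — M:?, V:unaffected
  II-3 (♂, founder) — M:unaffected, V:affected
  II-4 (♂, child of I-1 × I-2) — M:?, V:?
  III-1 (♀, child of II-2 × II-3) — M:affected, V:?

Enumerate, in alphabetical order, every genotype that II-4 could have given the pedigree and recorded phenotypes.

II-4 ∈ {MM Vv, MM vv, Mm Vv, Mm vv, mm Vv, mm vv}

M/I-1 aff ·: Mm|MM
M/I-2 aff ·: Mm|MM
M/II-1 aff I-1×I-2: Mm|MM
M/II-2 ? I-1×I-2: Mm|MM
M/II-3 un ·: mm
M/II-4 ? I-1×I-2: mm|Mm|MM
M/III-1 aff II-2×II-3: Mm
⇒ M over [I-1,I-2,II-1,II-2,II-3,II-4,III-1]: 29 consistent
V/I-1 ? ·: vv|Vv
V/I-2 un ·: vv
V/II-1 ? I-1×I-2: vv|Vv
V/II-2 un I-1×I-2: vv
V/II-3 aff ·: Vv|VV
V/II-4 ? I-1×I-2: vv|Vv
V/III-1 ? II-2×II-3: vv|Vv
⇒ V over [I-1,I-2,II-1,II-2,II-3,II-4,III-1]: 15 consistent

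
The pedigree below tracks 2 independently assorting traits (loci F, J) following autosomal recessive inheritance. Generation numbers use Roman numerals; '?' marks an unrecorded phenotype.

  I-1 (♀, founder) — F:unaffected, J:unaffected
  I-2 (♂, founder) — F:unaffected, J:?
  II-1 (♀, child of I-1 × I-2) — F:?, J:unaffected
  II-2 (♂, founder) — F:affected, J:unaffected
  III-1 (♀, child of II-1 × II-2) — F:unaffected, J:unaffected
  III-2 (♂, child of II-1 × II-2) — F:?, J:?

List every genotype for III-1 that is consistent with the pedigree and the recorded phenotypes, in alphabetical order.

III-1 ∈ {Ff JJ, Ff Jj}

F/I-1 un ·: FF|Ff
F/I-2 un ·: FF|Ff
F/II-1 ? I-1×I-2: FF|Ff
F/II-2 aff ·: ff
F/III-1 un II-1×II-2: Ff
F/III-2 ? II-1×II-2: Ff|ff
⇒ F over [I-1,I-2,II-1,II-2,III-1,III-2]: 10 consistent
J/I-1 un ·: JJ|Jj
J/I-2 ? ·: JJ|Jj|jj
J/II-1 un I-1×I-2: JJ|Jj
J/II-2 un ·: JJ|Jj
J/III-1 un II-1×II-2: JJ|Jj
J/III-2 ? II-1×II-2: JJ|Jj|jj
⇒ J over [I-1,I-2,II-1,II-2,III-1,III-2]: 70 consistent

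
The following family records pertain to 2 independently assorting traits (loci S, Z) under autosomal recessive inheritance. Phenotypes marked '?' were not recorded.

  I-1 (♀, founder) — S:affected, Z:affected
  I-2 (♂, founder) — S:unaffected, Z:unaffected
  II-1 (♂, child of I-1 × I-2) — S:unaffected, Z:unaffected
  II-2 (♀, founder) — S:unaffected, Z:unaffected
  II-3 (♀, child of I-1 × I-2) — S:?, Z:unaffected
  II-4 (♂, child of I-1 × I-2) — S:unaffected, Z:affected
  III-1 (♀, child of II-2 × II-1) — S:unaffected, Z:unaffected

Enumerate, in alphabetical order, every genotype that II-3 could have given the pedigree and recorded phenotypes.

S/I-1 aff ·: ss
S/I-2 un ·: SS|Ss
S/II-1 un I-1×I-2: Ss
S/II-2 un ·: SS|Ss
S/II-3 ? I-1×I-2: Ss|ss
S/II-4 un I-1×I-2: Ss
S/III-1 un II-2×II-1: SS|Ss
⇒ S over [I-1,I-2,II-1,II-2,II-3,II-4,III-1]: 12 consistent
Z/I-1 aff ·: zz
Z/I-2 un ·: Zz
Z/II-1 un I-1×I-2: Zz
Z/II-2 un ·: ZZ|Zz
Z/II-3 un I-1×I-2: Zz
Z/II-4 aff I-1×I-2: zz
Z/III-1 un II-2×II-1: ZZ|Zz
⇒ Z over [I-1,I-2,II-1,II-2,II-3,II-4,III-1]: 4 consistent

II-3 ∈ {Ss Zz, ss Zz}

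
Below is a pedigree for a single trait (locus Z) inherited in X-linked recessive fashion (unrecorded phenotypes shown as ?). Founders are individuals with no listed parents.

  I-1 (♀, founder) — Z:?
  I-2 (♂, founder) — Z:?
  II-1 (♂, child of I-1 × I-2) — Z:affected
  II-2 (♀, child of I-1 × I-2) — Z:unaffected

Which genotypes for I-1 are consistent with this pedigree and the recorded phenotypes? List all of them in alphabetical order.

I-1 ∈ {X^ZX^z, X^zX^z}

Z/I-1 ? ·: X^ZX^z|X^zX^z
Z/I-2 ? ·: X^ZY|X^zY
Z/II-1 aff I-1×I-2: X^zY
Z/II-2 un I-1×I-2: X^ZX^Z|X^ZX^z
⇒ Z over [I-1,I-2,II-1,II-2]: 4 consistent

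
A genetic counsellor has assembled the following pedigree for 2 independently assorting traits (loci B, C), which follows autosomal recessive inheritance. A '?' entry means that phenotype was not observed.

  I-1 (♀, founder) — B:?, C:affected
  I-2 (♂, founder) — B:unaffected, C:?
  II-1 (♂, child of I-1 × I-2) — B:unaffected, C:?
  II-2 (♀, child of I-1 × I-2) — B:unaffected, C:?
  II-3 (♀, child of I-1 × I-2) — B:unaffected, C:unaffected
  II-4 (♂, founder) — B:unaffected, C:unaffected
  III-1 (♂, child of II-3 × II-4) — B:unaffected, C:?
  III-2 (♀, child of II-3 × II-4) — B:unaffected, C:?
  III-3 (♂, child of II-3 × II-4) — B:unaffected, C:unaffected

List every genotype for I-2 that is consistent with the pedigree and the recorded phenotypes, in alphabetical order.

I-2 ∈ {BB CC, BB Cc, Bb CC, Bb Cc}

B/I-1 ? ·: BB|Bb|bb
B/I-2 un ·: BB|Bb
B/II-1 un I-1×I-2: BB|Bb
B/II-2 un I-1×I-2: BB|Bb
B/II-3 un I-1×I-2: BB|Bb
B/II-4 un ·: BB|Bb
B/III-1 un II-3×II-4: BB|Bb
B/III-2 un II-3×II-4: BB|Bb
B/III-3 un II-3×II-4: BB|Bb
⇒ B over [I-1,I-2,II-1,II-2,II-3,II-4,III-1,III-2,III-3]: 341 consistent
C/I-1 aff ·: cc
C/I-2 ? ·: CC|Cc
C/II-1 ? I-1×I-2: Cc|cc
C/II-2 ? I-1×I-2: Cc|cc
C/II-3 un I-1×I-2: Cc
C/II-4 un ·: CC|Cc
C/III-1 ? II-3×II-4: CC|Cc|cc
C/III-2 ? II-3×II-4: CC|Cc|cc
C/III-3 un II-3×II-4: CC|Cc
⇒ C over [I-1,I-2,II-1,II-2,II-3,II-4,III-1,III-2,III-3]: 130 consistent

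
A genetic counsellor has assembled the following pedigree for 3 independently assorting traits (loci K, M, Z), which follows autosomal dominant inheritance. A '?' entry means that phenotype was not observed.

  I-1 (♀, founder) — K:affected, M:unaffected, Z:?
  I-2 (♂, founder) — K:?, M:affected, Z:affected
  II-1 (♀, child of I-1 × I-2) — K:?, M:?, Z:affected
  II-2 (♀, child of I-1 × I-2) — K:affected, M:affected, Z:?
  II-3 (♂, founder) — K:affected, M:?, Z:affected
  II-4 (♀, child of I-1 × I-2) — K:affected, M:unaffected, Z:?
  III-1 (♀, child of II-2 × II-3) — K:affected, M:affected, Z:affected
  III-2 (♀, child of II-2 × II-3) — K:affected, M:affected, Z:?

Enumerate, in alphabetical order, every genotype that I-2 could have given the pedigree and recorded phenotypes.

I-2 ∈ {KK Mm ZZ, KK Mm Zz, Kk Mm ZZ, Kk Mm Zz, kk Mm ZZ, kk Mm Zz}

K/I-1 aff ·: Kk|KK
K/I-2 ? ·: kk|Kk|KK
K/II-1 ? I-1×I-2: kk|Kk|KK
K/II-2 aff I-1×I-2: Kk|KK
K/II-3 aff ·: Kk|KK
K/II-4 aff I-1×I-2: Kk|KK
K/III-1 aff II-2×II-3: Kk|KK
K/III-2 aff II-2×II-3: Kk|KK
⇒ K over [I-1,I-2,II-1,II-2,II-3,II-4,III-1,III-2]: 211 consistent
M/I-1 un ·: mm
M/I-2 aff ·: Mm
M/II-1 ? I-1×I-2: mm|Mm
M/II-2 aff I-1×I-2: Mm
M/II-3 ? ·: mm|Mm|MM
M/II-4 un I-1×I-2: mm
M/III-1 aff II-2×II-3: Mm|MM
M/III-2 aff II-2×II-3: Mm|MM
⇒ M over [I-1,I-2,II-1,II-2,II-3,II-4,III-1,III-2]: 18 consistent
Z/I-1 ? ·: zz|Zz|ZZ
Z/I-2 aff ·: Zz|ZZ
Z/II-1 aff I-1×I-2: Zz|ZZ
Z/II-2 ? I-1×I-2: zz|Zz|ZZ
Z/II-3 aff ·: Zz|ZZ
Z/II-4 ? I-1×I-2: zz|Zz|ZZ
Z/III-1 aff II-2×II-3: Zz|ZZ
Z/III-2 ? II-2×II-3: zz|Zz|ZZ
⇒ Z over [I-1,I-2,II-1,II-2,II-3,II-4,III-1,III-2]: 269 consistent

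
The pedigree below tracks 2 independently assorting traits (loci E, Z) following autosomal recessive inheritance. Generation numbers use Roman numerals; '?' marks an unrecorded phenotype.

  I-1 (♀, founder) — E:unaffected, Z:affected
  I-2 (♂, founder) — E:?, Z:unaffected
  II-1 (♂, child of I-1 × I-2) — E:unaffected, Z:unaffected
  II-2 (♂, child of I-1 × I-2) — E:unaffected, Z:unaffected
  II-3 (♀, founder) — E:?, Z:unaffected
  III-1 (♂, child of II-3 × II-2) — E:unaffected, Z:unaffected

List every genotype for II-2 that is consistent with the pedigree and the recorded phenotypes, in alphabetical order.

E/I-1 un ·: EE|Ee
E/I-2 ? ·: EE|Ee|ee
E/II-1 un I-1×I-2: EE|Ee
E/II-2 un I-1×I-2: EE|Ee
E/II-3 ? ·: EE|Ee|ee
E/III-1 un II-3×II-2: EE|Ee
⇒ E over [I-1,I-2,II-1,II-2,II-3,III-1]: 68 consistent
Z/I-1 aff ·: zz
Z/I-2 un ·: ZZ|Zz
Z/II-1 un I-1×I-2: Zz
Z/II-2 un I-1×I-2: Zz
Z/II-3 un ·: ZZ|Zz
Z/III-1 un II-3×II-2: ZZ|Zz
⇒ Z over [I-1,I-2,II-1,II-2,II-3,III-1]: 8 consistent

II-2 ∈ {EE Zz, Ee Zz}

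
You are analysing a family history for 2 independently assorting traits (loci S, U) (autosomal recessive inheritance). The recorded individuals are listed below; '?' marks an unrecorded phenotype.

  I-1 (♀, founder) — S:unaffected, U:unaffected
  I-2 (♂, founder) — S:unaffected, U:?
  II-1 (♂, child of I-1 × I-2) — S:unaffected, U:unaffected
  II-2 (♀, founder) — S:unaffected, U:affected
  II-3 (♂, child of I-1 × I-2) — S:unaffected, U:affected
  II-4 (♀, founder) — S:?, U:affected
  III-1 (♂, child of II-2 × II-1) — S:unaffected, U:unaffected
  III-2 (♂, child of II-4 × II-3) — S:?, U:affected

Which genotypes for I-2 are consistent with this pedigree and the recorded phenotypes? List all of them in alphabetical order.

S/I-1 un ·: SS|Ss
S/I-2 un ·: SS|Ss
S/II-1 un I-1×I-2: SS|Ss
S/II-2 un ·: SS|Ss
S/II-3 un I-1×I-2: SS|Ss
S/II-4 ? ·: SS|Ss|ss
S/III-1 un II-2×II-1: SS|Ss
S/III-2 ? II-4×II-3: SS|Ss|ss
⇒ S over [I-1,I-2,II-1,II-2,II-3,II-4,III-1,III-2]: 243 consistent
U/I-1 un ·: Uu
U/I-2 ? ·: Uu|uu
U/II-1 un I-1×I-2: UU|Uu
U/II-2 aff ·: uu
U/II-3 aff I-1×I-2: uu
U/II-4 aff ·: uu
U/III-1 un II-2×II-1: Uu
U/III-2 aff II-4×II-3: uu
⇒ U over [I-1,I-2,II-1,II-2,II-3,II-4,III-1,III-2]: 3 consistent

I-2 ∈ {SS Uu, SS uu, Ss Uu, Ss uu}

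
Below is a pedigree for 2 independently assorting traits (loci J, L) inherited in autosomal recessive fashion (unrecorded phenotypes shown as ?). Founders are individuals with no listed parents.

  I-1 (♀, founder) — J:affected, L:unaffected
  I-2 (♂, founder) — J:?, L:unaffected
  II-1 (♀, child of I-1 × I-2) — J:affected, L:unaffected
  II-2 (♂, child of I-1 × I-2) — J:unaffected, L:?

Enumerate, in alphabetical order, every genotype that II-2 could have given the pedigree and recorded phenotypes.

II-2 ∈ {Jj LL, Jj Ll, Jj ll}

J/I-1 aff ·: jj
J/I-2 ? ·: Jj
J/II-1 aff I-1×I-2: jj
J/II-2 un I-1×I-2: Jj
⇒ J over [I-1,I-2,II-1,II-2]: 1 consistent
L/I-1 un ·: LL|Ll
L/I-2 un ·: LL|Ll
L/II-1 un I-1×I-2: LL|Ll
L/II-2 ? I-1×I-2: LL|Ll|ll
⇒ L over [I-1,I-2,II-1,II-2]: 15 consistent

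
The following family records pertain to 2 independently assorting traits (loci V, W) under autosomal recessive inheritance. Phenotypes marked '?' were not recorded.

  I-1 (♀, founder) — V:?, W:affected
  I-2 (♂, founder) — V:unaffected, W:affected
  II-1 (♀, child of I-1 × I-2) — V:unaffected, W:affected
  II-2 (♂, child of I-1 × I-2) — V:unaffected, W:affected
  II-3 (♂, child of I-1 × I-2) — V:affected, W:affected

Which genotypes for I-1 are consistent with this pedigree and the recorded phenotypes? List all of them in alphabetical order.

I-1 ∈ {Vv ww, vv ww}

V/I-1 ? ·: Vv|vv
V/I-2 un ·: Vv
V/II-1 un I-1×I-2: VV|Vv
V/II-2 un I-1×I-2: VV|Vv
V/II-3 aff I-1×I-2: vv
⇒ V over [I-1,I-2,II-1,II-2,II-3]: 5 consistent
W/I-1 aff ·: ww
W/I-2 aff ·: ww
W/II-1 aff I-1×I-2: ww
W/II-2 aff I-1×I-2: ww
W/II-3 aff I-1×I-2: ww
⇒ W over [I-1,I-2,II-1,II-2,II-3]: 1 consistent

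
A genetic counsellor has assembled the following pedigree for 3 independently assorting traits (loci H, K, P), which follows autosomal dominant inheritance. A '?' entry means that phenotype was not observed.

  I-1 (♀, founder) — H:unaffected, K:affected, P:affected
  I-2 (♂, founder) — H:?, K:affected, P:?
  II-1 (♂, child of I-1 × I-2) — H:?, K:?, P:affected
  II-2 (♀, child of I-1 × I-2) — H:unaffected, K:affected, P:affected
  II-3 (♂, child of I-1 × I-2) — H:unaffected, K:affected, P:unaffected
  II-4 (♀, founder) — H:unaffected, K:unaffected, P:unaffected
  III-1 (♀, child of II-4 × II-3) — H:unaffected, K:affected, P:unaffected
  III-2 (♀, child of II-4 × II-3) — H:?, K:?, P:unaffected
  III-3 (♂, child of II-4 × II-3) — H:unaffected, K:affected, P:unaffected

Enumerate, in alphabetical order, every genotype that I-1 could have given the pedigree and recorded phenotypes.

H/I-1 un ·: hh
H/I-2 ? ·: hh|Hh
H/II-1 ? I-1×I-2: hh|Hh
H/II-2 un I-1×I-2: hh
H/II-3 un I-1×I-2: hh
H/II-4 un ·: hh
H/III-1 un II-4×II-3: hh
H/III-2 ? II-4×II-3: hh
H/III-3 un II-4×II-3: hh
⇒ H over [I-1,I-2,II-1,II-2,II-3,II-4,III-1,III-2,III-3]: 3 consistent
K/I-1 aff ·: Kk|KK
K/I-2 aff ·: Kk|KK
K/II-1 ? I-1×I-2: kk|Kk|KK
K/II-2 aff I-1×I-2: Kk|KK
K/II-3 aff I-1×I-2: Kk|KK
K/II-4 un ·: kk
K/III-1 aff II-4×II-3: Kk
K/III-2 ? II-4×II-3: kk|Kk
K/III-3 aff II-4×II-3: Kk
⇒ K over [I-1,I-2,II-1,II-2,II-3,II-4,III-1,III-2,III-3]: 43 consistent
P/I-1 aff ·: Pp
P/I-2 ? ·: pp|Pp
P/II-1 aff I-1×I-2: Pp|PP
P/II-2 aff I-1×I-2: Pp|PP
P/II-3 un I-1×I-2: pp
P/II-4 un ·: pp
P/III-1 un II-4×II-3: pp
P/III-2 un II-4×II-3: pp
P/III-3 un II-4×II-3: pp
⇒ P over [I-1,I-2,II-1,II-2,II-3,II-4,III-1,III-2,III-3]: 5 consistent

I-1 ∈ {hh KK Pp, hh Kk Pp}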